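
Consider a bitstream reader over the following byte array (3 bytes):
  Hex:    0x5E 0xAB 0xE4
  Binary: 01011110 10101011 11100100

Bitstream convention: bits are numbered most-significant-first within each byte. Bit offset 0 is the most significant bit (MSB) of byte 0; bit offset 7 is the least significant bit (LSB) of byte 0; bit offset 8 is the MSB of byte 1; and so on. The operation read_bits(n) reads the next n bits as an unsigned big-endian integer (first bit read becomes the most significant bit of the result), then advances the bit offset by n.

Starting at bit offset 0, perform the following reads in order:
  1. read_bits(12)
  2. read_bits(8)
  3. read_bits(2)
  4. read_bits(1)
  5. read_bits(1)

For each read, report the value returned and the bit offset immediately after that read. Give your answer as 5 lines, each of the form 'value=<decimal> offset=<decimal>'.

Answer: value=1514 offset=12
value=190 offset=20
value=1 offset=22
value=0 offset=23
value=0 offset=24

Derivation:
Read 1: bits[0:12] width=12 -> value=1514 (bin 010111101010); offset now 12 = byte 1 bit 4; 12 bits remain
Read 2: bits[12:20] width=8 -> value=190 (bin 10111110); offset now 20 = byte 2 bit 4; 4 bits remain
Read 3: bits[20:22] width=2 -> value=1 (bin 01); offset now 22 = byte 2 bit 6; 2 bits remain
Read 4: bits[22:23] width=1 -> value=0 (bin 0); offset now 23 = byte 2 bit 7; 1 bits remain
Read 5: bits[23:24] width=1 -> value=0 (bin 0); offset now 24 = byte 3 bit 0; 0 bits remain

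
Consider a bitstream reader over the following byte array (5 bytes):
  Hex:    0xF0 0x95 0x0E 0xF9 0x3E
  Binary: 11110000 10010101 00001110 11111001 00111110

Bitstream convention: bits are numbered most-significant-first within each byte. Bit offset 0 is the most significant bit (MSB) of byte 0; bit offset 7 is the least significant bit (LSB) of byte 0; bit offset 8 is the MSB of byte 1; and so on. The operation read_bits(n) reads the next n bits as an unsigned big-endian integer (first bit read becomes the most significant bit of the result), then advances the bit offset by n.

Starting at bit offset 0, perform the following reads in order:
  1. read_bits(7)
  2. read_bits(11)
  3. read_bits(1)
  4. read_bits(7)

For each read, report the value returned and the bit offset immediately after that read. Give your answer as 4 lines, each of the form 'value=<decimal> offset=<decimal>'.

Answer: value=120 offset=7
value=596 offset=18
value=0 offset=19
value=59 offset=26

Derivation:
Read 1: bits[0:7] width=7 -> value=120 (bin 1111000); offset now 7 = byte 0 bit 7; 33 bits remain
Read 2: bits[7:18] width=11 -> value=596 (bin 01001010100); offset now 18 = byte 2 bit 2; 22 bits remain
Read 3: bits[18:19] width=1 -> value=0 (bin 0); offset now 19 = byte 2 bit 3; 21 bits remain
Read 4: bits[19:26] width=7 -> value=59 (bin 0111011); offset now 26 = byte 3 bit 2; 14 bits remain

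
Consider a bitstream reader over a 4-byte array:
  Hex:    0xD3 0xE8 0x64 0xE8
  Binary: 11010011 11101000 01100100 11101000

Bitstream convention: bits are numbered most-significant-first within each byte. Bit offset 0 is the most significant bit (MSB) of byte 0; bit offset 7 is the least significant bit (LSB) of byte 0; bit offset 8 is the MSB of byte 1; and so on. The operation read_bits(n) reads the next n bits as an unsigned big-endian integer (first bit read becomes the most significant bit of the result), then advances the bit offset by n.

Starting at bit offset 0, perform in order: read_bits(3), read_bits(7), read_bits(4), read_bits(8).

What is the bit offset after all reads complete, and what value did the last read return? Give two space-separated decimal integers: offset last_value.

Answer: 22 25

Derivation:
Read 1: bits[0:3] width=3 -> value=6 (bin 110); offset now 3 = byte 0 bit 3; 29 bits remain
Read 2: bits[3:10] width=7 -> value=79 (bin 1001111); offset now 10 = byte 1 bit 2; 22 bits remain
Read 3: bits[10:14] width=4 -> value=10 (bin 1010); offset now 14 = byte 1 bit 6; 18 bits remain
Read 4: bits[14:22] width=8 -> value=25 (bin 00011001); offset now 22 = byte 2 bit 6; 10 bits remain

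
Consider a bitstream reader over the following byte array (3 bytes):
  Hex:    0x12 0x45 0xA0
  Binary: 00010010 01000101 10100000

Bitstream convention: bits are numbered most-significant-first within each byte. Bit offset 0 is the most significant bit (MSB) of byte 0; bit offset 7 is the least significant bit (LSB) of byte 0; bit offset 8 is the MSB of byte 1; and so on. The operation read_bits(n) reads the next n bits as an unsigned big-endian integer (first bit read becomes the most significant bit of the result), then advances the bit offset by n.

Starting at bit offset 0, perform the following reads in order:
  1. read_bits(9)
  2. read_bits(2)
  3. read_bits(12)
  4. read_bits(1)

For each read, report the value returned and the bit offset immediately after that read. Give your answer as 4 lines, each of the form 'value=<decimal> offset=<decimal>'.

Read 1: bits[0:9] width=9 -> value=36 (bin 000100100); offset now 9 = byte 1 bit 1; 15 bits remain
Read 2: bits[9:11] width=2 -> value=2 (bin 10); offset now 11 = byte 1 bit 3; 13 bits remain
Read 3: bits[11:23] width=12 -> value=720 (bin 001011010000); offset now 23 = byte 2 bit 7; 1 bits remain
Read 4: bits[23:24] width=1 -> value=0 (bin 0); offset now 24 = byte 3 bit 0; 0 bits remain

Answer: value=36 offset=9
value=2 offset=11
value=720 offset=23
value=0 offset=24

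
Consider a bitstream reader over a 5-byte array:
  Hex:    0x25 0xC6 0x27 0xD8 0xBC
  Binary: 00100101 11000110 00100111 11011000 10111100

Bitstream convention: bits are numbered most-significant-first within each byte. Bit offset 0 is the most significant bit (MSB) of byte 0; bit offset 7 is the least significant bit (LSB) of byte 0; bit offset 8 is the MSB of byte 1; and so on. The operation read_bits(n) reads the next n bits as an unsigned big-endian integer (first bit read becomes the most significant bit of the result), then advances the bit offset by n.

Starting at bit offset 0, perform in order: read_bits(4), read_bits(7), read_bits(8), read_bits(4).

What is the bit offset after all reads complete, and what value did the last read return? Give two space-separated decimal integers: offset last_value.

Read 1: bits[0:4] width=4 -> value=2 (bin 0010); offset now 4 = byte 0 bit 4; 36 bits remain
Read 2: bits[4:11] width=7 -> value=46 (bin 0101110); offset now 11 = byte 1 bit 3; 29 bits remain
Read 3: bits[11:19] width=8 -> value=49 (bin 00110001); offset now 19 = byte 2 bit 3; 21 bits remain
Read 4: bits[19:23] width=4 -> value=3 (bin 0011); offset now 23 = byte 2 bit 7; 17 bits remain

Answer: 23 3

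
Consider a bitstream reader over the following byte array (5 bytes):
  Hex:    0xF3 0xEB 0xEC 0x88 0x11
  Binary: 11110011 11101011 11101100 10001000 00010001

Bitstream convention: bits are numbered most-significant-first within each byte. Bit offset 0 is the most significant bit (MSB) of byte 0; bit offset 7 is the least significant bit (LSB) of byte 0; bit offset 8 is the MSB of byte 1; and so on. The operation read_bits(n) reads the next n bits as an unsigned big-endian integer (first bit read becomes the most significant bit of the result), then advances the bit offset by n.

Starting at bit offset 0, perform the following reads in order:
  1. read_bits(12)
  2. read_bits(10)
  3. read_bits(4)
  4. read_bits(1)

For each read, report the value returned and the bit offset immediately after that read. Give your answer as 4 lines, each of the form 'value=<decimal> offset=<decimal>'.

Answer: value=3902 offset=12
value=763 offset=22
value=2 offset=26
value=0 offset=27

Derivation:
Read 1: bits[0:12] width=12 -> value=3902 (bin 111100111110); offset now 12 = byte 1 bit 4; 28 bits remain
Read 2: bits[12:22] width=10 -> value=763 (bin 1011111011); offset now 22 = byte 2 bit 6; 18 bits remain
Read 3: bits[22:26] width=4 -> value=2 (bin 0010); offset now 26 = byte 3 bit 2; 14 bits remain
Read 4: bits[26:27] width=1 -> value=0 (bin 0); offset now 27 = byte 3 bit 3; 13 bits remain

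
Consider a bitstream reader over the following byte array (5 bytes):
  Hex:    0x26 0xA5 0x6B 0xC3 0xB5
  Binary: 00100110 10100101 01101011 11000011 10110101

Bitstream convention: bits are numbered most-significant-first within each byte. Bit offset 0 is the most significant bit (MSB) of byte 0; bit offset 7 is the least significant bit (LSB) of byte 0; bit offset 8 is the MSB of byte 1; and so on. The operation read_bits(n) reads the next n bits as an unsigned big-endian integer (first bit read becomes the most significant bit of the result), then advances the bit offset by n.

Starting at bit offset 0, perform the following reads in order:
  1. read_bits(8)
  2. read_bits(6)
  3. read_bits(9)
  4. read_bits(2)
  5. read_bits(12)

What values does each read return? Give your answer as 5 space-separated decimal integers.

Read 1: bits[0:8] width=8 -> value=38 (bin 00100110); offset now 8 = byte 1 bit 0; 32 bits remain
Read 2: bits[8:14] width=6 -> value=41 (bin 101001); offset now 14 = byte 1 bit 6; 26 bits remain
Read 3: bits[14:23] width=9 -> value=181 (bin 010110101); offset now 23 = byte 2 bit 7; 17 bits remain
Read 4: bits[23:25] width=2 -> value=3 (bin 11); offset now 25 = byte 3 bit 1; 15 bits remain
Read 5: bits[25:37] width=12 -> value=2166 (bin 100001110110); offset now 37 = byte 4 bit 5; 3 bits remain

Answer: 38 41 181 3 2166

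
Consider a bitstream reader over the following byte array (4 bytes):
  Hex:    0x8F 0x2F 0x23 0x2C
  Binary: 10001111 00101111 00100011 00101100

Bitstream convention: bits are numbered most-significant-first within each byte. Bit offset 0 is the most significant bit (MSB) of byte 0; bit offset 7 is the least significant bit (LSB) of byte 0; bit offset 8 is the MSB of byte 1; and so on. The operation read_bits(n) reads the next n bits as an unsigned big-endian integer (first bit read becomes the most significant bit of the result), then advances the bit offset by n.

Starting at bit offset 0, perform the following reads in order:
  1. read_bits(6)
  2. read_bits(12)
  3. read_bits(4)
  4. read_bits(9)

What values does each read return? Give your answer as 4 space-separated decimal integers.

Answer: 35 3260 8 406

Derivation:
Read 1: bits[0:6] width=6 -> value=35 (bin 100011); offset now 6 = byte 0 bit 6; 26 bits remain
Read 2: bits[6:18] width=12 -> value=3260 (bin 110010111100); offset now 18 = byte 2 bit 2; 14 bits remain
Read 3: bits[18:22] width=4 -> value=8 (bin 1000); offset now 22 = byte 2 bit 6; 10 bits remain
Read 4: bits[22:31] width=9 -> value=406 (bin 110010110); offset now 31 = byte 3 bit 7; 1 bits remain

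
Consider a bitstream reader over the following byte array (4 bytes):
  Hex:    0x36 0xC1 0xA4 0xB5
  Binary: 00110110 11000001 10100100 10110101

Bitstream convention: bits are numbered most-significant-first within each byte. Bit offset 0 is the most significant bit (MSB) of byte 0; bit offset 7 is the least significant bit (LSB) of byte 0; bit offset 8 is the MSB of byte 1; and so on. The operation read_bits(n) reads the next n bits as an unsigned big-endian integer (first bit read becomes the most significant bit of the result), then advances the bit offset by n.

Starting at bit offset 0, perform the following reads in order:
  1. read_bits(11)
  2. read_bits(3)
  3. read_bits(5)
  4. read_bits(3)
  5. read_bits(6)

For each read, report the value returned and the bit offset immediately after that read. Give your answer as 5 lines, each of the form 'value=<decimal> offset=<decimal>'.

Read 1: bits[0:11] width=11 -> value=438 (bin 00110110110); offset now 11 = byte 1 bit 3; 21 bits remain
Read 2: bits[11:14] width=3 -> value=0 (bin 000); offset now 14 = byte 1 bit 6; 18 bits remain
Read 3: bits[14:19] width=5 -> value=13 (bin 01101); offset now 19 = byte 2 bit 3; 13 bits remain
Read 4: bits[19:22] width=3 -> value=1 (bin 001); offset now 22 = byte 2 bit 6; 10 bits remain
Read 5: bits[22:28] width=6 -> value=11 (bin 001011); offset now 28 = byte 3 bit 4; 4 bits remain

Answer: value=438 offset=11
value=0 offset=14
value=13 offset=19
value=1 offset=22
value=11 offset=28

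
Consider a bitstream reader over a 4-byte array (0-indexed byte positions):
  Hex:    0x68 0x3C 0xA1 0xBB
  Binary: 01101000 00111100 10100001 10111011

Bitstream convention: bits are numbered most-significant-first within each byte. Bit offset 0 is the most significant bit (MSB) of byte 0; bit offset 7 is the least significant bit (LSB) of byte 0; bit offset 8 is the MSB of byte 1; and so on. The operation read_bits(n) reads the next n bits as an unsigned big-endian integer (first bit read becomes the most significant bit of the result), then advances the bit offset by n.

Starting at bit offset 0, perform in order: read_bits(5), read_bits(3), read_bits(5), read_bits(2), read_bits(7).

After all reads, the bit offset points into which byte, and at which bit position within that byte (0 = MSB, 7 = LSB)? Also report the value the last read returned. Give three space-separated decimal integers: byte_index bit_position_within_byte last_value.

Read 1: bits[0:5] width=5 -> value=13 (bin 01101); offset now 5 = byte 0 bit 5; 27 bits remain
Read 2: bits[5:8] width=3 -> value=0 (bin 000); offset now 8 = byte 1 bit 0; 24 bits remain
Read 3: bits[8:13] width=5 -> value=7 (bin 00111); offset now 13 = byte 1 bit 5; 19 bits remain
Read 4: bits[13:15] width=2 -> value=2 (bin 10); offset now 15 = byte 1 bit 7; 17 bits remain
Read 5: bits[15:22] width=7 -> value=40 (bin 0101000); offset now 22 = byte 2 bit 6; 10 bits remain

Answer: 2 6 40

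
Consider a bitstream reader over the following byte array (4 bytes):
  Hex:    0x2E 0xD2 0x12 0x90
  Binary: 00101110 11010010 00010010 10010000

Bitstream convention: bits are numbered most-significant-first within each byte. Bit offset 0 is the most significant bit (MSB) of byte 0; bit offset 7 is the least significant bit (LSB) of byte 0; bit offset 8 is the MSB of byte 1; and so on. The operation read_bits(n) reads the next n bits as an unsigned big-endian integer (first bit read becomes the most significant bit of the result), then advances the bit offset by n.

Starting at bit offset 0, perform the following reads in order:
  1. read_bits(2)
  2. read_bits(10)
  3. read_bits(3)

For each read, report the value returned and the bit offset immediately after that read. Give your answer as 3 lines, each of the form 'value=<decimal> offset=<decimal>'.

Answer: value=0 offset=2
value=749 offset=12
value=1 offset=15

Derivation:
Read 1: bits[0:2] width=2 -> value=0 (bin 00); offset now 2 = byte 0 bit 2; 30 bits remain
Read 2: bits[2:12] width=10 -> value=749 (bin 1011101101); offset now 12 = byte 1 bit 4; 20 bits remain
Read 3: bits[12:15] width=3 -> value=1 (bin 001); offset now 15 = byte 1 bit 7; 17 bits remain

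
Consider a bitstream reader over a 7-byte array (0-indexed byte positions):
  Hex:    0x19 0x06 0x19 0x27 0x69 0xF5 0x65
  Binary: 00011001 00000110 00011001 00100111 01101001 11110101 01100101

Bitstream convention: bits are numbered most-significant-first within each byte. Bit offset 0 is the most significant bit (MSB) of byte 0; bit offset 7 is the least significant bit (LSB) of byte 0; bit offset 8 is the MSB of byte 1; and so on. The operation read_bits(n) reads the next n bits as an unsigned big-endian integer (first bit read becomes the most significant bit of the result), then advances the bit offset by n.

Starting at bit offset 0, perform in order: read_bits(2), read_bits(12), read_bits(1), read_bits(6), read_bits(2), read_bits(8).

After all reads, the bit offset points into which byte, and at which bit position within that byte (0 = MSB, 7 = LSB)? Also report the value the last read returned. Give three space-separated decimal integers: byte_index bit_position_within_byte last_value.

Answer: 3 7 147

Derivation:
Read 1: bits[0:2] width=2 -> value=0 (bin 00); offset now 2 = byte 0 bit 2; 54 bits remain
Read 2: bits[2:14] width=12 -> value=1601 (bin 011001000001); offset now 14 = byte 1 bit 6; 42 bits remain
Read 3: bits[14:15] width=1 -> value=1 (bin 1); offset now 15 = byte 1 bit 7; 41 bits remain
Read 4: bits[15:21] width=6 -> value=3 (bin 000011); offset now 21 = byte 2 bit 5; 35 bits remain
Read 5: bits[21:23] width=2 -> value=0 (bin 00); offset now 23 = byte 2 bit 7; 33 bits remain
Read 6: bits[23:31] width=8 -> value=147 (bin 10010011); offset now 31 = byte 3 bit 7; 25 bits remain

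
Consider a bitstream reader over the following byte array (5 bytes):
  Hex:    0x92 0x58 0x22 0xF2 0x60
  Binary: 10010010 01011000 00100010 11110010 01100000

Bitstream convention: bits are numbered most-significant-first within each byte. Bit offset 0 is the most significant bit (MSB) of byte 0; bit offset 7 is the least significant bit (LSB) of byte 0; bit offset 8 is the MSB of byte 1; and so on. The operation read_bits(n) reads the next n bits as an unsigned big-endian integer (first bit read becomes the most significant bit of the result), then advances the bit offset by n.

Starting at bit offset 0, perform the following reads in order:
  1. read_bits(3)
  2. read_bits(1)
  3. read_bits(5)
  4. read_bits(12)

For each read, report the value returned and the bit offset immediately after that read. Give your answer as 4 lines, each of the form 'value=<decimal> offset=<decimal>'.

Answer: value=4 offset=3
value=1 offset=4
value=4 offset=9
value=2820 offset=21

Derivation:
Read 1: bits[0:3] width=3 -> value=4 (bin 100); offset now 3 = byte 0 bit 3; 37 bits remain
Read 2: bits[3:4] width=1 -> value=1 (bin 1); offset now 4 = byte 0 bit 4; 36 bits remain
Read 3: bits[4:9] width=5 -> value=4 (bin 00100); offset now 9 = byte 1 bit 1; 31 bits remain
Read 4: bits[9:21] width=12 -> value=2820 (bin 101100000100); offset now 21 = byte 2 bit 5; 19 bits remain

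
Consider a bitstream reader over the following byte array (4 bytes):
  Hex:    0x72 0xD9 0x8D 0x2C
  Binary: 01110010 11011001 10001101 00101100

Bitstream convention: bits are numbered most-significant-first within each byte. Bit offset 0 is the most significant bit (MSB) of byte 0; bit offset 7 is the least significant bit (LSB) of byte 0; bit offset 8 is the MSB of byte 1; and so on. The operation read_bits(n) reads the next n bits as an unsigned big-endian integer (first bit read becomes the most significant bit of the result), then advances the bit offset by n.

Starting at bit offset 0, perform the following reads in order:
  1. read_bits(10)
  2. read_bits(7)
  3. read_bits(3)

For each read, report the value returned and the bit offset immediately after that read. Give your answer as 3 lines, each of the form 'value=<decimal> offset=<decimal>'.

Answer: value=459 offset=10
value=51 offset=17
value=0 offset=20

Derivation:
Read 1: bits[0:10] width=10 -> value=459 (bin 0111001011); offset now 10 = byte 1 bit 2; 22 bits remain
Read 2: bits[10:17] width=7 -> value=51 (bin 0110011); offset now 17 = byte 2 bit 1; 15 bits remain
Read 3: bits[17:20] width=3 -> value=0 (bin 000); offset now 20 = byte 2 bit 4; 12 bits remain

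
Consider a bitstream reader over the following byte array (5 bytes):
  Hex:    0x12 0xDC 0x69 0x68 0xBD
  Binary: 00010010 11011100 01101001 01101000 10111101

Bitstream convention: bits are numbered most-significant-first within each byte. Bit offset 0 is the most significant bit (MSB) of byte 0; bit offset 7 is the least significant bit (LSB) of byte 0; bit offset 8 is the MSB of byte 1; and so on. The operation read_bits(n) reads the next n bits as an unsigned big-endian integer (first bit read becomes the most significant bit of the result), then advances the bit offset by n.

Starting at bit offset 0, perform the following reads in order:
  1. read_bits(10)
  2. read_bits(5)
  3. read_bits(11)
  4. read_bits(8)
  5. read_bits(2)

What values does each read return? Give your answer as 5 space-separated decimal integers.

Read 1: bits[0:10] width=10 -> value=75 (bin 0001001011); offset now 10 = byte 1 bit 2; 30 bits remain
Read 2: bits[10:15] width=5 -> value=14 (bin 01110); offset now 15 = byte 1 bit 7; 25 bits remain
Read 3: bits[15:26] width=11 -> value=421 (bin 00110100101); offset now 26 = byte 3 bit 2; 14 bits remain
Read 4: bits[26:34] width=8 -> value=162 (bin 10100010); offset now 34 = byte 4 bit 2; 6 bits remain
Read 5: bits[34:36] width=2 -> value=3 (bin 11); offset now 36 = byte 4 bit 4; 4 bits remain

Answer: 75 14 421 162 3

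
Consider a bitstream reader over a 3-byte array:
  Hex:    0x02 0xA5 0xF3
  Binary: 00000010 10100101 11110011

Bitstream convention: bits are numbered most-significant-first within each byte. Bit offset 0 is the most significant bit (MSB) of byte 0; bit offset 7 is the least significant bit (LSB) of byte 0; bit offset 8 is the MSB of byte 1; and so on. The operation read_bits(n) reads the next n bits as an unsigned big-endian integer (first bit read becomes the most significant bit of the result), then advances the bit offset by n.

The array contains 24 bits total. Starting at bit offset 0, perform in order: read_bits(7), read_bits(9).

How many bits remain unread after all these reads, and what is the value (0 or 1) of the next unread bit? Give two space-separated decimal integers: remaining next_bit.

Read 1: bits[0:7] width=7 -> value=1 (bin 0000001); offset now 7 = byte 0 bit 7; 17 bits remain
Read 2: bits[7:16] width=9 -> value=165 (bin 010100101); offset now 16 = byte 2 bit 0; 8 bits remain

Answer: 8 1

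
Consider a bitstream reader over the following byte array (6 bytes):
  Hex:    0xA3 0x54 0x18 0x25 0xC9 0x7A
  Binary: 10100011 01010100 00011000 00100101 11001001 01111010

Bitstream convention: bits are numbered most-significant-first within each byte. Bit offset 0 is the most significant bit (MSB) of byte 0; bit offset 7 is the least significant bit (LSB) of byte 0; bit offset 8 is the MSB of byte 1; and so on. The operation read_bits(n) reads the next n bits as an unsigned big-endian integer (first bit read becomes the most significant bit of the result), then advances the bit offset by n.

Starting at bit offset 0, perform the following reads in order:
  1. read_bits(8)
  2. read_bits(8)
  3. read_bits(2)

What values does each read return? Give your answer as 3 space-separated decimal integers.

Read 1: bits[0:8] width=8 -> value=163 (bin 10100011); offset now 8 = byte 1 bit 0; 40 bits remain
Read 2: bits[8:16] width=8 -> value=84 (bin 01010100); offset now 16 = byte 2 bit 0; 32 bits remain
Read 3: bits[16:18] width=2 -> value=0 (bin 00); offset now 18 = byte 2 bit 2; 30 bits remain

Answer: 163 84 0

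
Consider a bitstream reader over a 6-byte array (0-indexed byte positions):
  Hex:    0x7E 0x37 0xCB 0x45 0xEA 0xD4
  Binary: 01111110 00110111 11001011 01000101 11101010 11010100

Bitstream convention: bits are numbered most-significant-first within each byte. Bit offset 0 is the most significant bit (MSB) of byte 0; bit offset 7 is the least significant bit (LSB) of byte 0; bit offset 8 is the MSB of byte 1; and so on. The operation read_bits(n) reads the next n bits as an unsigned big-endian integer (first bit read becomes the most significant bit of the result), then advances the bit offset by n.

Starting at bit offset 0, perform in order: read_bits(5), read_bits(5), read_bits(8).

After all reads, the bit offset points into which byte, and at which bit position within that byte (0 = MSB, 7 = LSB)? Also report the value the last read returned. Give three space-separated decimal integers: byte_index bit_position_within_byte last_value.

Read 1: bits[0:5] width=5 -> value=15 (bin 01111); offset now 5 = byte 0 bit 5; 43 bits remain
Read 2: bits[5:10] width=5 -> value=24 (bin 11000); offset now 10 = byte 1 bit 2; 38 bits remain
Read 3: bits[10:18] width=8 -> value=223 (bin 11011111); offset now 18 = byte 2 bit 2; 30 bits remain

Answer: 2 2 223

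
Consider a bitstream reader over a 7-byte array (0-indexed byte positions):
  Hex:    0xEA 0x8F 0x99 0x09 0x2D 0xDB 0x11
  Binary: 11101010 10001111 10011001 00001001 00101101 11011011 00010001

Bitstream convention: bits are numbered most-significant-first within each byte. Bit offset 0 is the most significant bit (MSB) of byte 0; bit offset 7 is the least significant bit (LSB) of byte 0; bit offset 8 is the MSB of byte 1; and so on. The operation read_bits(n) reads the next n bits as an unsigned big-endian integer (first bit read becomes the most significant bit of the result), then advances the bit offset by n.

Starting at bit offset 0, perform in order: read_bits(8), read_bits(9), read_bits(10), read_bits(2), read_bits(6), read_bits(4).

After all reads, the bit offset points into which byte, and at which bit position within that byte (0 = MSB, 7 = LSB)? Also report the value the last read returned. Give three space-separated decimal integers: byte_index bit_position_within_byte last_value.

Answer: 4 7 6

Derivation:
Read 1: bits[0:8] width=8 -> value=234 (bin 11101010); offset now 8 = byte 1 bit 0; 48 bits remain
Read 2: bits[8:17] width=9 -> value=287 (bin 100011111); offset now 17 = byte 2 bit 1; 39 bits remain
Read 3: bits[17:27] width=10 -> value=200 (bin 0011001000); offset now 27 = byte 3 bit 3; 29 bits remain
Read 4: bits[27:29] width=2 -> value=1 (bin 01); offset now 29 = byte 3 bit 5; 27 bits remain
Read 5: bits[29:35] width=6 -> value=9 (bin 001001); offset now 35 = byte 4 bit 3; 21 bits remain
Read 6: bits[35:39] width=4 -> value=6 (bin 0110); offset now 39 = byte 4 bit 7; 17 bits remain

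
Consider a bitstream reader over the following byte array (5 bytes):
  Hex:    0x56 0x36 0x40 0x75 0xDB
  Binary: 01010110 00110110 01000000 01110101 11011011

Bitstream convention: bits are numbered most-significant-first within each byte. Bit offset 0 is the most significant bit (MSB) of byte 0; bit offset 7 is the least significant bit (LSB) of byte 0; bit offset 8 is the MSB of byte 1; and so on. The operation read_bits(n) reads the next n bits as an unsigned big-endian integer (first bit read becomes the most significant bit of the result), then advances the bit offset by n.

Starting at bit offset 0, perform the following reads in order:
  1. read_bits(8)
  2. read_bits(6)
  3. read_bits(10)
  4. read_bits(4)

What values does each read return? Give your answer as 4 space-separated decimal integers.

Answer: 86 13 576 7

Derivation:
Read 1: bits[0:8] width=8 -> value=86 (bin 01010110); offset now 8 = byte 1 bit 0; 32 bits remain
Read 2: bits[8:14] width=6 -> value=13 (bin 001101); offset now 14 = byte 1 bit 6; 26 bits remain
Read 3: bits[14:24] width=10 -> value=576 (bin 1001000000); offset now 24 = byte 3 bit 0; 16 bits remain
Read 4: bits[24:28] width=4 -> value=7 (bin 0111); offset now 28 = byte 3 bit 4; 12 bits remain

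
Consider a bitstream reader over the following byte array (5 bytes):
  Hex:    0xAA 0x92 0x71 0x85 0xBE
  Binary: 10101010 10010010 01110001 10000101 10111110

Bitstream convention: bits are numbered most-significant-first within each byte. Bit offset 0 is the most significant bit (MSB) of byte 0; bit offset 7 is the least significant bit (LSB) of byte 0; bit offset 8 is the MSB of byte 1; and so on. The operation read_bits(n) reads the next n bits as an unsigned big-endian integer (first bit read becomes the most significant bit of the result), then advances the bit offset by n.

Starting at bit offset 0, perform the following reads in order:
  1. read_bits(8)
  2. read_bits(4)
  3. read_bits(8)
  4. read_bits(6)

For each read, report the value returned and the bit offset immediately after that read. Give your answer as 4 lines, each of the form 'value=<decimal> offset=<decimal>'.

Read 1: bits[0:8] width=8 -> value=170 (bin 10101010); offset now 8 = byte 1 bit 0; 32 bits remain
Read 2: bits[8:12] width=4 -> value=9 (bin 1001); offset now 12 = byte 1 bit 4; 28 bits remain
Read 3: bits[12:20] width=8 -> value=39 (bin 00100111); offset now 20 = byte 2 bit 4; 20 bits remain
Read 4: bits[20:26] width=6 -> value=6 (bin 000110); offset now 26 = byte 3 bit 2; 14 bits remain

Answer: value=170 offset=8
value=9 offset=12
value=39 offset=20
value=6 offset=26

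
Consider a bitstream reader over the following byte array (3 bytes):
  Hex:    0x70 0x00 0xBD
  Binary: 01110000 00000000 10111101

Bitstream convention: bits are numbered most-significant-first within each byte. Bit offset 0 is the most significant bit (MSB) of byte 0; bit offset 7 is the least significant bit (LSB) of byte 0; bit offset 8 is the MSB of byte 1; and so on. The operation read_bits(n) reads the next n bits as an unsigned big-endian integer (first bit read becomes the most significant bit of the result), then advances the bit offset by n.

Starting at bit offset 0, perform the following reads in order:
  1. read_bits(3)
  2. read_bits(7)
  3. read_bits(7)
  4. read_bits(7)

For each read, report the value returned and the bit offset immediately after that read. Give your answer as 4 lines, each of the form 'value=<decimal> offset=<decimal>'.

Answer: value=3 offset=3
value=64 offset=10
value=1 offset=17
value=61 offset=24

Derivation:
Read 1: bits[0:3] width=3 -> value=3 (bin 011); offset now 3 = byte 0 bit 3; 21 bits remain
Read 2: bits[3:10] width=7 -> value=64 (bin 1000000); offset now 10 = byte 1 bit 2; 14 bits remain
Read 3: bits[10:17] width=7 -> value=1 (bin 0000001); offset now 17 = byte 2 bit 1; 7 bits remain
Read 4: bits[17:24] width=7 -> value=61 (bin 0111101); offset now 24 = byte 3 bit 0; 0 bits remain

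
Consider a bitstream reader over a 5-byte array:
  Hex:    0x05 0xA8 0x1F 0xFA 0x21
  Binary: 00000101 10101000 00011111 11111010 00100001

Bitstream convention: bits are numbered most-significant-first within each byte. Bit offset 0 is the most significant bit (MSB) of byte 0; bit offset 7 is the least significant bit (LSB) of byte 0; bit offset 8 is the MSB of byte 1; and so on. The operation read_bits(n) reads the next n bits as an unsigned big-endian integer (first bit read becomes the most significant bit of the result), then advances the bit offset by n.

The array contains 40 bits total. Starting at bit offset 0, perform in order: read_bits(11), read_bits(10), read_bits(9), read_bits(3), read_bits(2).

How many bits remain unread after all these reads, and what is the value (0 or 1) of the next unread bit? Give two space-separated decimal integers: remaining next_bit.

Answer: 5 0

Derivation:
Read 1: bits[0:11] width=11 -> value=45 (bin 00000101101); offset now 11 = byte 1 bit 3; 29 bits remain
Read 2: bits[11:21] width=10 -> value=259 (bin 0100000011); offset now 21 = byte 2 bit 5; 19 bits remain
Read 3: bits[21:30] width=9 -> value=510 (bin 111111110); offset now 30 = byte 3 bit 6; 10 bits remain
Read 4: bits[30:33] width=3 -> value=4 (bin 100); offset now 33 = byte 4 bit 1; 7 bits remain
Read 5: bits[33:35] width=2 -> value=1 (bin 01); offset now 35 = byte 4 bit 3; 5 bits remain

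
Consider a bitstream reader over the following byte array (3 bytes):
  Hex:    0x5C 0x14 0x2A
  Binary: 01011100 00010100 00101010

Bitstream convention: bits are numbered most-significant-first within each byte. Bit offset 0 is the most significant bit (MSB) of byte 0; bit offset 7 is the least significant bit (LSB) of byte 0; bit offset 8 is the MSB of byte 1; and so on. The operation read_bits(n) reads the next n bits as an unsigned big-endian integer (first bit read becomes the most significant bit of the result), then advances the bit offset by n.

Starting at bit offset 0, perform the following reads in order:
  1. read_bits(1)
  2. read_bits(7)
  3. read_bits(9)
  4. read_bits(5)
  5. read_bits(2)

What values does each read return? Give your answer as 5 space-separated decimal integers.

Read 1: bits[0:1] width=1 -> value=0 (bin 0); offset now 1 = byte 0 bit 1; 23 bits remain
Read 2: bits[1:8] width=7 -> value=92 (bin 1011100); offset now 8 = byte 1 bit 0; 16 bits remain
Read 3: bits[8:17] width=9 -> value=40 (bin 000101000); offset now 17 = byte 2 bit 1; 7 bits remain
Read 4: bits[17:22] width=5 -> value=10 (bin 01010); offset now 22 = byte 2 bit 6; 2 bits remain
Read 5: bits[22:24] width=2 -> value=2 (bin 10); offset now 24 = byte 3 bit 0; 0 bits remain

Answer: 0 92 40 10 2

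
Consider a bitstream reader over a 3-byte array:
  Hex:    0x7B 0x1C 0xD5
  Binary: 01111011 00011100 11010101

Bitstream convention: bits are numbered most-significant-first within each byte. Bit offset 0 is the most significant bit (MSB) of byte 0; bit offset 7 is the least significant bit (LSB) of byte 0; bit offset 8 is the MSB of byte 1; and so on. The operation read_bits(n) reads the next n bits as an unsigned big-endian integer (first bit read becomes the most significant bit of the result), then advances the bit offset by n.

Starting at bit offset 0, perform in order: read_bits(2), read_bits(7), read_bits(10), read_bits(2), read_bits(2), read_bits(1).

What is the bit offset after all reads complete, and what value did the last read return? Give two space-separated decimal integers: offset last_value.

Answer: 24 1

Derivation:
Read 1: bits[0:2] width=2 -> value=1 (bin 01); offset now 2 = byte 0 bit 2; 22 bits remain
Read 2: bits[2:9] width=7 -> value=118 (bin 1110110); offset now 9 = byte 1 bit 1; 15 bits remain
Read 3: bits[9:19] width=10 -> value=230 (bin 0011100110); offset now 19 = byte 2 bit 3; 5 bits remain
Read 4: bits[19:21] width=2 -> value=2 (bin 10); offset now 21 = byte 2 bit 5; 3 bits remain
Read 5: bits[21:23] width=2 -> value=2 (bin 10); offset now 23 = byte 2 bit 7; 1 bits remain
Read 6: bits[23:24] width=1 -> value=1 (bin 1); offset now 24 = byte 3 bit 0; 0 bits remain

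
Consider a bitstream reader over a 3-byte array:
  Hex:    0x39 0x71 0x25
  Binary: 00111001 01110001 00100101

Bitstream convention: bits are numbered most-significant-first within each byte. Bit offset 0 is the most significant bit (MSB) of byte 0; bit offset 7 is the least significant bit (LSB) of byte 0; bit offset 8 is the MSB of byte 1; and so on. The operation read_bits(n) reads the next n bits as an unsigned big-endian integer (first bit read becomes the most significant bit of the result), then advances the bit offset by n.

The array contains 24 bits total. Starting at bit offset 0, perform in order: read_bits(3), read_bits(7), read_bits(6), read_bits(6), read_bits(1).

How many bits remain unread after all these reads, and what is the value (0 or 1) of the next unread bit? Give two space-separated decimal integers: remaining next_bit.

Answer: 1 1

Derivation:
Read 1: bits[0:3] width=3 -> value=1 (bin 001); offset now 3 = byte 0 bit 3; 21 bits remain
Read 2: bits[3:10] width=7 -> value=101 (bin 1100101); offset now 10 = byte 1 bit 2; 14 bits remain
Read 3: bits[10:16] width=6 -> value=49 (bin 110001); offset now 16 = byte 2 bit 0; 8 bits remain
Read 4: bits[16:22] width=6 -> value=9 (bin 001001); offset now 22 = byte 2 bit 6; 2 bits remain
Read 5: bits[22:23] width=1 -> value=0 (bin 0); offset now 23 = byte 2 bit 7; 1 bits remain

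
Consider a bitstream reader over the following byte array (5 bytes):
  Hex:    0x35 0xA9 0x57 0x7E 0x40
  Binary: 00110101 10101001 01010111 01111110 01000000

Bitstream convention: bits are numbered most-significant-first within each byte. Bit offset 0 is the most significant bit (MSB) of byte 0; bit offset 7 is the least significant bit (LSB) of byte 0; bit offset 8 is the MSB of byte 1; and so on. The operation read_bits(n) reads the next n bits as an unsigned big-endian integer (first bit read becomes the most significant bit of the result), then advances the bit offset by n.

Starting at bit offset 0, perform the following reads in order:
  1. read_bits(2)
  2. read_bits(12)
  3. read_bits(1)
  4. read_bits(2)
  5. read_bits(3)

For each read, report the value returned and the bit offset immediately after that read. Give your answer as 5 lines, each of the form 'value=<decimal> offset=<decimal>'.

Answer: value=0 offset=2
value=3434 offset=14
value=0 offset=15
value=2 offset=17
value=5 offset=20

Derivation:
Read 1: bits[0:2] width=2 -> value=0 (bin 00); offset now 2 = byte 0 bit 2; 38 bits remain
Read 2: bits[2:14] width=12 -> value=3434 (bin 110101101010); offset now 14 = byte 1 bit 6; 26 bits remain
Read 3: bits[14:15] width=1 -> value=0 (bin 0); offset now 15 = byte 1 bit 7; 25 bits remain
Read 4: bits[15:17] width=2 -> value=2 (bin 10); offset now 17 = byte 2 bit 1; 23 bits remain
Read 5: bits[17:20] width=3 -> value=5 (bin 101); offset now 20 = byte 2 bit 4; 20 bits remain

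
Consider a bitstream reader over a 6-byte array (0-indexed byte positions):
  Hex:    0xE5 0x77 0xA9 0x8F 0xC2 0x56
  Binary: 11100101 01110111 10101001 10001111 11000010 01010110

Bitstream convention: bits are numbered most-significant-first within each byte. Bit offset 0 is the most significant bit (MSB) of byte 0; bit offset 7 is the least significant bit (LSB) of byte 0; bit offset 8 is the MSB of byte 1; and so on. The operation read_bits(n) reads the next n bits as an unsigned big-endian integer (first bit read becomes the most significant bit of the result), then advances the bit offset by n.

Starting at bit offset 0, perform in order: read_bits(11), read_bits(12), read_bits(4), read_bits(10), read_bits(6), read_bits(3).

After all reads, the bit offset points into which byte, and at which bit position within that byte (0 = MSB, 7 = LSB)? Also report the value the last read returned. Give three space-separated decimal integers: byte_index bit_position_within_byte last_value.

Answer: 5 6 5

Derivation:
Read 1: bits[0:11] width=11 -> value=1835 (bin 11100101011); offset now 11 = byte 1 bit 3; 37 bits remain
Read 2: bits[11:23] width=12 -> value=3028 (bin 101111010100); offset now 23 = byte 2 bit 7; 25 bits remain
Read 3: bits[23:27] width=4 -> value=12 (bin 1100); offset now 27 = byte 3 bit 3; 21 bits remain
Read 4: bits[27:37] width=10 -> value=504 (bin 0111111000); offset now 37 = byte 4 bit 5; 11 bits remain
Read 5: bits[37:43] width=6 -> value=18 (bin 010010); offset now 43 = byte 5 bit 3; 5 bits remain
Read 6: bits[43:46] width=3 -> value=5 (bin 101); offset now 46 = byte 5 bit 6; 2 bits remain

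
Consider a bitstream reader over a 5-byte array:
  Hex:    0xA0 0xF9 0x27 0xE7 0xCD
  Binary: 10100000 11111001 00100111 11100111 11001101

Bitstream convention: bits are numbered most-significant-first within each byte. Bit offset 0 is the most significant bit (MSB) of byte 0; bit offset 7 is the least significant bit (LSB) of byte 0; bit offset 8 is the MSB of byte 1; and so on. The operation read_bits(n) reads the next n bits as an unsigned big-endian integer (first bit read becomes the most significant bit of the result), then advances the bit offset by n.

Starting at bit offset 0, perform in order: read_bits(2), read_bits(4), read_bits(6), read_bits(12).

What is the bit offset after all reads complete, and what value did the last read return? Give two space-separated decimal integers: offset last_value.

Answer: 24 2343

Derivation:
Read 1: bits[0:2] width=2 -> value=2 (bin 10); offset now 2 = byte 0 bit 2; 38 bits remain
Read 2: bits[2:6] width=4 -> value=8 (bin 1000); offset now 6 = byte 0 bit 6; 34 bits remain
Read 3: bits[6:12] width=6 -> value=15 (bin 001111); offset now 12 = byte 1 bit 4; 28 bits remain
Read 4: bits[12:24] width=12 -> value=2343 (bin 100100100111); offset now 24 = byte 3 bit 0; 16 bits remain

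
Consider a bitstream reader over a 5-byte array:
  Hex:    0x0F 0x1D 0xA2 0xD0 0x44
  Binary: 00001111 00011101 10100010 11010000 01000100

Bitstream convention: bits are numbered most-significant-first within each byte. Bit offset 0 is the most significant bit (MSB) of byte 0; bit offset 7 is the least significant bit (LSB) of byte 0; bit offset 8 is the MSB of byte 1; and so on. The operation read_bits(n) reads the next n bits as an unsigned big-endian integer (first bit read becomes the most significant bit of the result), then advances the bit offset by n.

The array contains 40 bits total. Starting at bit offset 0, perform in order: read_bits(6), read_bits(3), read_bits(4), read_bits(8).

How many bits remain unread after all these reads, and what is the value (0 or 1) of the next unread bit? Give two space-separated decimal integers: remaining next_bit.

Read 1: bits[0:6] width=6 -> value=3 (bin 000011); offset now 6 = byte 0 bit 6; 34 bits remain
Read 2: bits[6:9] width=3 -> value=6 (bin 110); offset now 9 = byte 1 bit 1; 31 bits remain
Read 3: bits[9:13] width=4 -> value=3 (bin 0011); offset now 13 = byte 1 bit 5; 27 bits remain
Read 4: bits[13:21] width=8 -> value=180 (bin 10110100); offset now 21 = byte 2 bit 5; 19 bits remain

Answer: 19 0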